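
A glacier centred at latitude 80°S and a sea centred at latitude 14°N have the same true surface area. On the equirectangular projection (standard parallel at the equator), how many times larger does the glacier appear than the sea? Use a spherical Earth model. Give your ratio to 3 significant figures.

5.59

In the plate carrée (x = Rλ, y = Rφ), meridians are true-scale (h = 1) and parallels are stretched by k = sec φ.
Areal scale at 80°: h·k = 1.000 × 5.759 = 5.759.
Areal scale at 14°: h·k = 1.000 × 1.031 = 1.031.
Ratio = 5.759/1.031 ≈ 5.59.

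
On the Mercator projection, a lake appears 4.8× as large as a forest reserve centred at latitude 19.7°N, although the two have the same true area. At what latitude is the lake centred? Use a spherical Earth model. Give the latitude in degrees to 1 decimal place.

Mercator areal scale is sec²φ, so apparent-area ratio = sec²φ₁ / sec²φ₂ = cos²φ₂ / cos²φ₁.
cos²φ₂ / cos²φ₁ = 4.8  ⇒  cos φ₁ = cos 19.7° / √4.8 = 0.9415/2.191 = 0.4297.
φ₁ = arccos(0.4297) ≈ 64.6°.

64.6°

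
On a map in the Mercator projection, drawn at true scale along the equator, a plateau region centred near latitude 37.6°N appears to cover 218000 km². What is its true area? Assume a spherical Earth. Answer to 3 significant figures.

For Mercator, h = k = sec φ (a conformal cylindrical projection has a single point scale, 1/cos φ).
Areal scale = k² = sec²φ = 1/cos²(37.6°) = 1/0.7923² = 1.593.
True area = apparent / (areal scale) = 218000 / 1.593 ≈ 137000 km².

137000 km²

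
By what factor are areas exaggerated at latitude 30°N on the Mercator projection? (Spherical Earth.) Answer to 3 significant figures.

The Mercator projection is conformal; its linear scale factor is the same in every direction and equals sec φ = 1/cos φ.
Areal scale = k² = sec²φ = 1/cos²(30°) = 1/0.8660² = 1.333.

1.33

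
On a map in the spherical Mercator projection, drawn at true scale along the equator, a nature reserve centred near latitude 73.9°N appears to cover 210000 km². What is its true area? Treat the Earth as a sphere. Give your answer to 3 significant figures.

16100 km²

Mercator is conformal, so the point scale is isotropic: h = k = sec φ = 1/cos φ.
Areal scale = k² = sec²φ = 1/cos²(73.9°) = 1/0.2773² = 13.00.
True area = apparent / (areal scale) = 210000 / 13.00 ≈ 16100 km².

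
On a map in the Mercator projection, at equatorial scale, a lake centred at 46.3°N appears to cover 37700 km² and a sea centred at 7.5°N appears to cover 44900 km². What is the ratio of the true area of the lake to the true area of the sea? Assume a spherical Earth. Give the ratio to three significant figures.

Mercator's areal exaggeration is sec²φ; hence true area = (apparent area) · cos²φ.
True area of lake: 37700 × cos²(46.3°) = 37700 × 0.4773 = 17990 km².
True area of sea: 44900 × cos²(7.5°) = 44900 × 0.9830 = 44140 km².
Ratio = 17990 / 44140 ≈ 0.408.

0.408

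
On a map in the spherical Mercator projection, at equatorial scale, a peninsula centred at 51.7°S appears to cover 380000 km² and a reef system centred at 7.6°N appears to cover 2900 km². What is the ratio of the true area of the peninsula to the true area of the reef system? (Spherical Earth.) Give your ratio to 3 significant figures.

Since Mercator area scale is 1/cos²φ, the true area equals the apparent area multiplied by cos²φ.
True area of peninsula: 380000 × cos²(51.7°) = 380000 × 0.3841 = 146000 km².
True area of reef system: 2900 × cos²(7.6°) = 2900 × 0.9825 = 2849 km².
Ratio = 146000 / 2849 ≈ 51.2.

51.2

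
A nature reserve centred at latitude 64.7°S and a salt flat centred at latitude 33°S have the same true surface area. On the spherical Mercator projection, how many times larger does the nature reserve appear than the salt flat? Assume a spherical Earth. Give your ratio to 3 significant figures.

Mercator areal scale is sec²φ.
At 64.7°: sec²(64.7°) = 1/0.4274² = 5.475.
At 33°: sec²(33°) = 1/0.8387² = 1.422.
Ratio = 5.475/1.422 = cos²(33°)/cos²(64.7°) ≈ 3.85.

3.85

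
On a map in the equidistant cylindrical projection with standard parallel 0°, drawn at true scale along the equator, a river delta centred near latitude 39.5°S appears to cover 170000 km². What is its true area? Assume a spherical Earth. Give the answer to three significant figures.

In the plate carrée (x = Rλ, y = Rφ), meridians are true-scale (h = 1) and parallels are stretched by k = sec φ.
Areal scale = h·k = 1 × sec φ; at 39.5°, h = 1.000, k = 1.296, so h·k = 1.296.
True area = apparent / (areal scale) = 170000 / 1.296 ≈ 131000 km².

131000 km²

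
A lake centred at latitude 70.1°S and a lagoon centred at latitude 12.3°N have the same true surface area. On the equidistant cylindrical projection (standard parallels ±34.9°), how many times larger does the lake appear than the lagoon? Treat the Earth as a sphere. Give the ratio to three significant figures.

2.87

In the equirectangular projection with standard parallel φ₀ = 34.9° (x = Rλ cos φ₀, y = Rφ), meridians are true-scale (h = 1) and the parallel scale is k = cos φ₀ / cos φ.
Areal scale at 70.1°: h·k = 1.000 × 2.410 = 2.410.
Areal scale at 12.3°: h·k = 1.000 × 0.8394 = 0.8394.
Ratio = 2.410/0.8394 ≈ 2.87.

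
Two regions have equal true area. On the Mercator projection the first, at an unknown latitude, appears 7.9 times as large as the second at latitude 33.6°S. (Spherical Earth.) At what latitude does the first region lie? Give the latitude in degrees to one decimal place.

On Mercator, (apparent₁)/(apparent₂) = sec²φ₁ / sec²φ₂ when true areas are equal.
cos²φ₂ / cos²φ₁ = 7.9  ⇒  cos φ₁ = cos 33.6° / √7.9 = 0.8329/2.811 = 0.2963.
φ₁ = arccos(0.2963) ≈ 72.8°.

72.8°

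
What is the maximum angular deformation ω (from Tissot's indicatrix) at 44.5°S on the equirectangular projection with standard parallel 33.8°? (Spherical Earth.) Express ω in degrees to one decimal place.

8.7°

The equidistant cylindrical projection with φ₀ = 33.8° has h = 1 (meridians true) and k = cos φ₀ / cos φ along parallels.
At 44.5°: h = 1.000, k = 1.165; principal scales a = 1.165, b = 1.000.
sin(ω/2) = (a − b)/(a + b) = 0.1651/2.165 = 0.07624, so ω = 2 arcsin(0.07624) ≈ 8.7°.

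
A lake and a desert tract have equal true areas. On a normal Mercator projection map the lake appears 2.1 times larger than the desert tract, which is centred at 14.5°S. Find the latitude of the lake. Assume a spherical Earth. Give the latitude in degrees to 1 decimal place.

Mercator areal scale is sec²φ, so apparent-area ratio = sec²φ₁ / sec²φ₂ = cos²φ₂ / cos²φ₁.
cos²φ₂ / cos²φ₁ = 2.1  ⇒  cos φ₁ = cos 14.5° / √2.1 = 0.9681/1.449 = 0.6681.
φ₁ = arccos(0.6681) ≈ 48.1°.

48.1°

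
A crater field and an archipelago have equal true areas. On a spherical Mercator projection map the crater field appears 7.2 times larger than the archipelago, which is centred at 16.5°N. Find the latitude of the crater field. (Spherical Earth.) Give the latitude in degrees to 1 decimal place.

For equal true areas on Mercator, apparent areas scale as sec²φ, so the ratio is cos²φ₂ / cos²φ₁.
cos²φ₂ / cos²φ₁ = 7.2  ⇒  cos φ₁ = cos 16.5° / √7.2 = 0.9588/2.683 = 0.3573.
φ₁ = arccos(0.3573) ≈ 69.1°.

69.1°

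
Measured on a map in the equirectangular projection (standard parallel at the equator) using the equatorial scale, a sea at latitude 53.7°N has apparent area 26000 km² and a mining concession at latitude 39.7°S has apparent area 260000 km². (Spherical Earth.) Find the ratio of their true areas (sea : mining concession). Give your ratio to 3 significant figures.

0.0769

On the plate carrée, areal scale = h·k = 1 × sec φ, so true area = apparent × cos φ.
True area of sea: 26000 × cos(53.7°) = 26000 × 0.5920 = 15390 km².
True area of mining concession: 260000 × cos(39.7°) = 260000 × 0.7694 = 200000 km².
Ratio = 15390 / 200000 ≈ 0.0769.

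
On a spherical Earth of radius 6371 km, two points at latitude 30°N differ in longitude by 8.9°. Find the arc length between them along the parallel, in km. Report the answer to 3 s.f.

857 km

Arc length along a parallel = R cos φ · Δλ (with Δλ in radians).
= 6371 × cos 30° × (8.9° × π/180) = 6371 × 0.8660 × 0.1553 ≈ 857 km.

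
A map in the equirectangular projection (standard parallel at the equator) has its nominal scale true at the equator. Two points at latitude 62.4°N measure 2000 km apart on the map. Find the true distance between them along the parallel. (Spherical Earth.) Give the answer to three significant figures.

927 km

In the plate carrée (x = Rλ, y = Rφ), meridians are true-scale (h = 1) and parallels are stretched by k = sec φ.
Along the parallel at 62.4°, map distances are exaggerated by k = sec 62.4° = 2.158.
True distance = 2000 / 2.158 = 2000 × cos 62.4° ≈ 927 km.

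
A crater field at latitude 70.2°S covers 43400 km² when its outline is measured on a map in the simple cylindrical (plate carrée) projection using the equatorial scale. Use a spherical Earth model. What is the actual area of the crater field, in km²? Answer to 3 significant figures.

14700 km²

In the plate carrée (x = Rλ, y = Rφ), meridians are true-scale (h = 1) and parallels are stretched by k = sec φ.
Areal scale = h·k = 1 × sec φ; at 70.2°, h = 1.000, k = 2.952, so h·k = 2.952.
True area = apparent / (areal scale) = 43400 / 2.952 ≈ 14700 km².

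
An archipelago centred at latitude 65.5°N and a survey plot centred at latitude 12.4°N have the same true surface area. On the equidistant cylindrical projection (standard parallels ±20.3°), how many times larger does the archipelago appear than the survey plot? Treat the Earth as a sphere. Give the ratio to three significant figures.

With standard parallel φ₀ = 20.3°, the equirectangular projection gives x = Rλ cos φ₀, y = Rφ, so h = 1 and k = cos 20.3° / cos φ.
Areal scale at 65.5°: h·k = 1.000 × 2.262 = 2.262.
Areal scale at 12.4°: h·k = 1.000 × 0.9603 = 0.9603.
Ratio = 2.262/0.9603 ≈ 2.36.

2.36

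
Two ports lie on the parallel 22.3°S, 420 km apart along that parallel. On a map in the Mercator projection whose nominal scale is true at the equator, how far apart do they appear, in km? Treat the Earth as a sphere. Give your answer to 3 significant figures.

454 km

Mercator is conformal, so the point scale is isotropic: h = k = sec φ = 1/cos φ.
Along the parallel, k = sec 22.3° = 1/0.9252 = 1.081.
Map distance = 420 × 1.081 ≈ 454 km.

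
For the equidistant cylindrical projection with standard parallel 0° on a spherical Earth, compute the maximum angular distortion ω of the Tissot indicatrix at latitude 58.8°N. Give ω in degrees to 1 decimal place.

37.0°

Plate carrée maps x = Rλ, y = Rφ. The meridian scale is h = 1 and the parallel scale is k = 1/cos φ = sec φ.
At 58.8°: h = 1.000, k = 1.930; principal scales a = 1.930, b = 1.000.
sin(ω/2) = (a − b)/(a + b) = 0.9304/2.930 = 0.3175, so ω = 2 arcsin(0.3175) ≈ 37.0°.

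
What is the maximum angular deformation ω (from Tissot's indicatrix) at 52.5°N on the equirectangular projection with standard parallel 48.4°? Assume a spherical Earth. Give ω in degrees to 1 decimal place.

The equidistant cylindrical projection with φ₀ = 48.4° has h = 1 (meridians true) and k = cos φ₀ / cos φ along parallels.
At 52.5°: h = 1.000, k = 1.091; principal scales a = 1.091, b = 1.000.
sin(ω/2) = (a − b)/(a + b) = 0.09062/2.091 = 0.04335, so ω = 2 arcsin(0.04335) ≈ 5.0°.

5.0°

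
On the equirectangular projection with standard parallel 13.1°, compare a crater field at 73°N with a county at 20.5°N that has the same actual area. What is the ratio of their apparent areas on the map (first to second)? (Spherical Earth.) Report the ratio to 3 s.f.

With standard parallel φ₀ = 13.1°, the equirectangular projection gives x = Rλ cos φ₀, y = Rφ, so h = 1 and k = cos 13.1° / cos φ.
Areal scale at 73°: h·k = 1.000 × 3.331 = 3.331.
Areal scale at 20.5°: h·k = 1.000 × 1.040 = 1.040.
Ratio = 3.331/1.040 ≈ 3.20.

3.20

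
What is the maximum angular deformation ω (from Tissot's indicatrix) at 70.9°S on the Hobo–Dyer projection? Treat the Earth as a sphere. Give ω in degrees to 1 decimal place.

90.3°

Hobo–Dyer is a cylindrical equal-area projection with standard parallels at ±37.5°. A cylindrical equal-area projection with standard parallel φ₀ has meridian scale h = cos φ / cos φ₀ and parallel scale k = cos φ₀ / cos φ (so areas are preserved, h·k = 1).
At 70.9°: h = 0.4124, k = 2.425; principal scales a = 2.425, b = 0.4124.
sin(ω/2) = (a − b)/(a + b) = 2.012/2.837 = 0.7092, so ω = 2 arcsin(0.7092) ≈ 90.3°.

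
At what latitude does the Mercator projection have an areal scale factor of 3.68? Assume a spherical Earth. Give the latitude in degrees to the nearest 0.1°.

Mercator areal scale is sec²φ.
sec²φ = 3.68  ⇒  cos²φ = 0.2717  ⇒  cos φ = 0.5213.
φ = arccos(0.5213) ≈ 58.6°.

58.6°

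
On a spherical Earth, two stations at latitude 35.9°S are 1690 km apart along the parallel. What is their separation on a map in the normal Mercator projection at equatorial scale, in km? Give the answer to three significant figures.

2090 km

Mercator is conformal, so the point scale is isotropic: h = k = sec φ = 1/cos φ.
Along the parallel, k = sec 35.9° = 1/0.8100 = 1.235.
Map distance = 1690 × 1.235 ≈ 2090 km.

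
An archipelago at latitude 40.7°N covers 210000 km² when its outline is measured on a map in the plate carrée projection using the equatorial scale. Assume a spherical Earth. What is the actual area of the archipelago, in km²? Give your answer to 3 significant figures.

In the plate carrée (x = Rλ, y = Rφ), meridians are true-scale (h = 1) and parallels are stretched by k = sec φ.
Areal scale = h·k = 1 × sec φ; at 40.7°, h = 1.000, k = 1.319, so h·k = 1.319.
True area = apparent / (areal scale) = 210000 / 1.319 ≈ 159000 km².

159000 km²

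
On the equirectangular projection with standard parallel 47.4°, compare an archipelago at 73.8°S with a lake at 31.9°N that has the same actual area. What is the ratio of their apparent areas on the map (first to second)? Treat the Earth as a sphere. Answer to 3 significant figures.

3.04

In the equirectangular projection with standard parallel φ₀ = 47.4° (x = Rλ cos φ₀, y = Rφ), meridians are true-scale (h = 1) and the parallel scale is k = cos φ₀ / cos φ.
Areal scale at 73.8°: h·k = 1.000 × 2.426 = 2.426.
Areal scale at 31.9°: h·k = 1.000 × 0.7973 = 0.7973.
Ratio = 2.426/0.7973 ≈ 3.04.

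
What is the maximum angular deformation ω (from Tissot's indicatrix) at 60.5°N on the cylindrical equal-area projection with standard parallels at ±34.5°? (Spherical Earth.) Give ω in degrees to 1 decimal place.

A cylindrical equal-area projection with standard parallel φ₀ has meridian scale h = cos φ / cos φ₀ and parallel scale k = cos φ₀ / cos φ (so areas are preserved, h·k = 1).
At 60.5°: h = 0.5975, k = 1.674; principal scales a = 1.674, b = 0.5975.
sin(ω/2) = (a − b)/(a + b) = 1.076/2.271 = 0.4738, so ω = 2 arcsin(0.4738) ≈ 56.6°.

56.6°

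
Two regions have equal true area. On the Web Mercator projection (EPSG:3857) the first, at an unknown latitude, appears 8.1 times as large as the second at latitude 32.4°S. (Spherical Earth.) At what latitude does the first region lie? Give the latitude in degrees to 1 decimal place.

On Mercator, (apparent₁)/(apparent₂) = sec²φ₁ / sec²φ₂ when true areas are equal.
cos²φ₂ / cos²φ₁ = 8.1  ⇒  cos φ₁ = cos 32.4° / √8.1 = 0.8443/2.846 = 0.2967.
φ₁ = arccos(0.2967) ≈ 72.7°.

72.7°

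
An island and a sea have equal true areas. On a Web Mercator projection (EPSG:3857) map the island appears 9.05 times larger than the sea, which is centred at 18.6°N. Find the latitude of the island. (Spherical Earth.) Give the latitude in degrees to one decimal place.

For equal true areas on Mercator, apparent areas scale as sec²φ, so the ratio is cos²φ₂ / cos²φ₁.
cos²φ₂ / cos²φ₁ = 9.05  ⇒  cos φ₁ = cos 18.6° / √9.05 = 0.9478/3.008 = 0.3150.
φ₁ = arccos(0.3150) ≈ 71.6°.

71.6°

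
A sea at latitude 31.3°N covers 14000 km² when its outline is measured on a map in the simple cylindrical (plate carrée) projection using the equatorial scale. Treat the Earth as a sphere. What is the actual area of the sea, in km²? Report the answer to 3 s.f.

Plate carrée maps x = Rλ, y = Rφ. The meridian scale is h = 1 and the parallel scale is k = 1/cos φ = sec φ.
Areal scale = h·k = 1 × sec φ; at 31.3°, h = 1.000, k = 1.170, so h·k = 1.170.
True area = apparent / (areal scale) = 14000 / 1.170 ≈ 12000 km².

12000 km²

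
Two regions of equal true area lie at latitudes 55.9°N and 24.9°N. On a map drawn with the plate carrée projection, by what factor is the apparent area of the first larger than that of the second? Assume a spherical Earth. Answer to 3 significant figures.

1.62

In the plate carrée (x = Rλ, y = Rφ), meridians are true-scale (h = 1) and parallels are stretched by k = sec φ.
Areal scale at 55.9°: h·k = 1.000 × 1.784 = 1.784.
Areal scale at 24.9°: h·k = 1.000 × 1.102 = 1.102.
Ratio = 1.784/1.102 ≈ 1.62.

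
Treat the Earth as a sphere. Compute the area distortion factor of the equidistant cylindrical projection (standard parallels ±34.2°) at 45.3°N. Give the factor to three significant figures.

With standard parallel φ₀ = 34.2°, the equirectangular projection gives x = Rλ cos φ₀, y = Rφ, so h = 1 and k = cos 34.2° / cos φ.
Areal scale = h·k = 1 × cos φ₀ / cos φ; at 45.3°, h = 1.000, k = 1.176, so h·k = 1.176.

1.18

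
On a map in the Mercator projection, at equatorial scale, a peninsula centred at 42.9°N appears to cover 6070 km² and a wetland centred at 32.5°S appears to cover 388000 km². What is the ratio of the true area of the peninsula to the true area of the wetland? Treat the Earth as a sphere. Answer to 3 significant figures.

Since Mercator area scale is 1/cos²φ, the true area equals the apparent area multiplied by cos²φ.
True area of peninsula: 6070 × cos²(42.9°) = 6070 × 0.5366 = 3257 km².
True area of wetland: 388000 × cos²(32.5°) = 388000 × 0.7113 = 276000 km².
Ratio = 3257 / 276000 ≈ 0.0118.

0.0118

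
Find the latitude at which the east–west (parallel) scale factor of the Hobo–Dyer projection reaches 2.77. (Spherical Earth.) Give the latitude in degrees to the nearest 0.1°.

73.4°

Hobo–Dyer is a cylindrical equal-area projection with standard parallels at ±37.5°. A cylindrical equal-area projection with standard parallel φ₀ has meridian scale h = cos φ / cos φ₀ and parallel scale k = cos φ₀ / cos φ (so areas are preserved, h·k = 1).
k = cos φ₀ / cos φ = 2.77  ⇒  cos φ = cos 37.5° / 2.77 = 0.2864.
φ = arccos(0.2864) ≈ 73.4°.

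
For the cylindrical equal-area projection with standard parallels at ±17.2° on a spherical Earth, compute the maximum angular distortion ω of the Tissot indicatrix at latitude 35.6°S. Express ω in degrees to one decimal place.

For cylindrical equal-area with standard parallel φ₀, h = cos φ / cos φ₀ and k = cos φ₀ / cos φ, so h·k = 1.
At 35.6°: h = 0.8512, k = 1.175; principal scales a = 1.175, b = 0.8512.
sin(ω/2) = (a − b)/(a + b) = 0.3237/2.026 = 0.1598, so ω = 2 arcsin(0.1598) ≈ 18.4°.

18.4°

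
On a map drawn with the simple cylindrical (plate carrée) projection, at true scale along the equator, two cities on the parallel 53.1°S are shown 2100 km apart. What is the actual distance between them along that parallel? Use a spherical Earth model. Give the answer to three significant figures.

In the plate carrée (x = Rλ, y = Rφ), meridians are true-scale (h = 1) and parallels are stretched by k = sec φ.
Along the parallel at 53.1°, map distances are exaggerated by k = sec 53.1° = 1.666.
True distance = 2100 / 1.666 = 2100 × cos 53.1° ≈ 1260 km.

1260 km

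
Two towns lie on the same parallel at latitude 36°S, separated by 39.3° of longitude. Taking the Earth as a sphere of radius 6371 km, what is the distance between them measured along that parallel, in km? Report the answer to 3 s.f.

3540 km

Arc length along a parallel = R cos φ · Δλ (with Δλ in radians).
= 6371 × cos 36° × (39.3° × π/180) = 6371 × 0.8090 × 0.6859 ≈ 3540 km.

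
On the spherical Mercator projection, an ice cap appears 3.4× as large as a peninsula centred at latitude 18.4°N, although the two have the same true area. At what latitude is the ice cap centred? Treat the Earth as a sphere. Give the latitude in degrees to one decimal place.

On Mercator, (apparent₁)/(apparent₂) = sec²φ₁ / sec²φ₂ when true areas are equal.
cos²φ₂ / cos²φ₁ = 3.4  ⇒  cos φ₁ = cos 18.4° / √3.4 = 0.9489/1.844 = 0.5146.
φ₁ = arccos(0.5146) ≈ 59.0°.

59.0°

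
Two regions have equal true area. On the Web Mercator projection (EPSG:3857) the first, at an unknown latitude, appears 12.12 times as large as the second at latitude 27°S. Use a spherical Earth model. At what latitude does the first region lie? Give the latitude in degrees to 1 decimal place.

75.2°

Mercator areal scale is sec²φ, so apparent-area ratio = sec²φ₁ / sec²φ₂ = cos²φ₂ / cos²φ₁.
cos²φ₂ / cos²φ₁ = 12.12  ⇒  cos φ₁ = cos 27° / √12.12 = 0.8910/3.481 = 0.2559.
φ₁ = arccos(0.2559) ≈ 75.2°.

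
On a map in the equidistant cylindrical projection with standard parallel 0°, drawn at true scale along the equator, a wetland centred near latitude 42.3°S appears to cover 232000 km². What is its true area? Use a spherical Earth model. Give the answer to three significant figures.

172000 km²

For the equirectangular projection with φ₀ = 0 (plate carrée), h = 1 along meridians and k = sec φ along parallels.
Areal scale = h·k = 1 × sec φ; at 42.3°, h = 1.000, k = 1.352, so h·k = 1.352.
True area = apparent / (areal scale) = 232000 / 1.352 ≈ 172000 km².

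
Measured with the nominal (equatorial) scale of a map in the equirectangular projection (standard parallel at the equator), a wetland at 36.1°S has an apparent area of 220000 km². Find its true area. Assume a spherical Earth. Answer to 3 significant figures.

For the equirectangular projection with φ₀ = 0 (plate carrée), h = 1 along meridians and k = sec φ along parallels.
Areal scale = h·k = 1 × sec φ; at 36.1°, h = 1.000, k = 1.238, so h·k = 1.238.
True area = apparent / (areal scale) = 220000 / 1.238 ≈ 178000 km².

178000 km²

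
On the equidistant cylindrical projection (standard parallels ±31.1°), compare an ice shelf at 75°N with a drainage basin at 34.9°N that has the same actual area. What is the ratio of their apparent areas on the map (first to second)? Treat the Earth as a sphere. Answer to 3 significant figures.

3.17

The equidistant cylindrical projection with φ₀ = 31.1° has h = 1 (meridians true) and k = cos φ₀ / cos φ along parallels.
Areal scale at 75°: h·k = 1.000 × 3.308 = 3.308.
Areal scale at 34.9°: h·k = 1.000 × 1.044 = 1.044.
Ratio = 3.308/1.044 ≈ 3.17.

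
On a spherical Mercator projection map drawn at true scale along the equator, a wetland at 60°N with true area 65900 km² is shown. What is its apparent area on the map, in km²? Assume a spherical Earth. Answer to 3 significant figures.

264000 km²

Mercator is conformal, so the point scale is isotropic: h = k = sec φ = 1/cos φ.
Areal scale = k² = sec²φ = 1/cos²(60°) = 1/0.5000² = 4.000.
Apparent area = 65900 × 4.000 ≈ 264000 km².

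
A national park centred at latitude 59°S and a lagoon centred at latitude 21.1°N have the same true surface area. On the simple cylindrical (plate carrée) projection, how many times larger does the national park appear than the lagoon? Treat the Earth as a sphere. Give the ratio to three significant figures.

In the plate carrée (x = Rλ, y = Rφ), meridians are true-scale (h = 1) and parallels are stretched by k = sec φ.
Areal scale at 59°: h·k = 1.000 × 1.942 = 1.942.
Areal scale at 21.1°: h·k = 1.000 × 1.072 = 1.072.
Ratio = 1.942/1.072 ≈ 1.81.

1.81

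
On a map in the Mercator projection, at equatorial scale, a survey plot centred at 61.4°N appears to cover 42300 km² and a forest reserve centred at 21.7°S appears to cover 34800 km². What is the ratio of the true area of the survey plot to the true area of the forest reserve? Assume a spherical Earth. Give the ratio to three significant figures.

Since Mercator area scale is 1/cos²φ, the true area equals the apparent area multiplied by cos²φ.
True area of survey plot: 42300 × cos²(61.4°) = 42300 × 0.2291 = 9693 km².
True area of forest reserve: 34800 × cos²(21.7°) = 34800 × 0.8633 = 30040 km².
Ratio = 9693 / 30040 ≈ 0.323.

0.323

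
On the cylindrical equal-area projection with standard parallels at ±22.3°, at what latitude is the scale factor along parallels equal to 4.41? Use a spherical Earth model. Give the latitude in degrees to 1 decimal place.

77.9°

For cylindrical equal-area with standard parallel φ₀, h = cos φ / cos φ₀ and k = cos φ₀ / cos φ, so h·k = 1.
k = cos φ₀ / cos φ = 4.41  ⇒  cos φ = cos 22.3° / 4.41 = 0.2098.
φ = arccos(0.2098) ≈ 77.9°.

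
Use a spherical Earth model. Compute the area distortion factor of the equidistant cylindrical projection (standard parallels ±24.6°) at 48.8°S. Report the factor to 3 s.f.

With standard parallel φ₀ = 24.6°, the equirectangular projection gives x = Rλ cos φ₀, y = Rφ, so h = 1 and k = cos 24.6° / cos φ.
Areal scale = h·k = 1 × cos φ₀ / cos φ; at 48.8°, h = 1.000, k = 1.380, so h·k = 1.380.

1.38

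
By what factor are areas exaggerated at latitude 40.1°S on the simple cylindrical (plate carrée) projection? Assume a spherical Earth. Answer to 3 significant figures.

Plate carrée maps x = Rλ, y = Rφ. The meridian scale is h = 1 and the parallel scale is k = 1/cos φ = sec φ.
Areal scale = h·k = 1 × sec φ; at 40.1°, h = 1.000, k = 1.307, so h·k = 1.307.

1.31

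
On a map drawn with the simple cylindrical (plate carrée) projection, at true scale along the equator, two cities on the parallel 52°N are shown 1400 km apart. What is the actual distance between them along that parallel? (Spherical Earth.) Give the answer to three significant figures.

Plate carrée maps x = Rλ, y = Rφ. The meridian scale is h = 1 and the parallel scale is k = 1/cos φ = sec φ.
Along the parallel at 52°, map distances are exaggerated by k = sec 52° = 1.624.
True distance = 1400 / 1.624 = 1400 × cos 52° ≈ 862 km.

862 km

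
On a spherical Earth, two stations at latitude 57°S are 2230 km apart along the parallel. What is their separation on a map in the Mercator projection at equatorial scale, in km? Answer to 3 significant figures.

4090 km

The Mercator projection is conformal; its linear scale factor is the same in every direction and equals sec φ = 1/cos φ.
Along the parallel, k = sec 57° = 1/0.5446 = 1.836.
Map distance = 2230 × 1.836 ≈ 4090 km.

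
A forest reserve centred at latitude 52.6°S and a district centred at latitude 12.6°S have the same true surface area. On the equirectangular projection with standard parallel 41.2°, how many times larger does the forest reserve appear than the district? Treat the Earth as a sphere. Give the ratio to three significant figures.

1.61

The equidistant cylindrical projection with φ₀ = 41.2° has h = 1 (meridians true) and k = cos φ₀ / cos φ along parallels.
Areal scale at 52.6°: h·k = 1.000 × 1.239 = 1.239.
Areal scale at 12.6°: h·k = 1.000 × 0.7710 = 0.7710.
Ratio = 1.239/0.7710 ≈ 1.61.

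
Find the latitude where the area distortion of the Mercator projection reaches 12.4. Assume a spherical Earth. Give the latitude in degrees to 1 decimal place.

73.5°

Mercator areal scale is sec²φ.
sec²φ = 12.4  ⇒  cos²φ = 0.08065  ⇒  cos φ = 0.2840.
φ = arccos(0.2840) ≈ 73.5°.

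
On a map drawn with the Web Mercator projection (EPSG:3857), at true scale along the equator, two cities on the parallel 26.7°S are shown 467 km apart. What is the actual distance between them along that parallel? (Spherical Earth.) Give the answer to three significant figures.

The Mercator projection is conformal; its linear scale factor is the same in every direction and equals sec φ = 1/cos φ.
Along the parallel at 26.7°, map distances are exaggerated by k = sec 26.7° = 1.119.
True distance = 467 / 1.119 = 467 × cos 26.7° ≈ 417 km.

417 km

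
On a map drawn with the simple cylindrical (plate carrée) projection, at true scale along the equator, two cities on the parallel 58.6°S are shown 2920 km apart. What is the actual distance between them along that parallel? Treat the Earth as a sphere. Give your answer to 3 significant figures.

1520 km

For the equirectangular projection with φ₀ = 0 (plate carrée), h = 1 along meridians and k = sec φ along parallels.
Along the parallel at 58.6°, map distances are exaggerated by k = sec 58.6° = 1.919.
True distance = 2920 / 1.919 = 2920 × cos 58.6° ≈ 1520 km.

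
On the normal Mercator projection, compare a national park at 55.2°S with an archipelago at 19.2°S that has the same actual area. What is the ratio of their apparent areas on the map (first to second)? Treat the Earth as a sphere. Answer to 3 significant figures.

On Mercator, area is exaggerated by sec²φ = 1/cos²φ.
At 55.2°: sec²(55.2°) = 1/0.5707² = 3.070.
At 19.2°: sec²(19.2°) = 1/0.9444² = 1.121.
Ratio = 3.070/1.121 = cos²(19.2°)/cos²(55.2°) ≈ 2.74.

2.74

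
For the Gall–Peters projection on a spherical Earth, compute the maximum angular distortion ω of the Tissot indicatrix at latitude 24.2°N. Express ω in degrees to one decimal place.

Gall–Peters is a cylindrical equal-area projection with standard parallels at ±45°. For cylindrical equal-area with standard parallel φ₀, h = cos φ / cos φ₀ and k = cos φ₀ / cos φ, so h·k = 1.
At 24.2°: h = 1.290, k = 0.7752; principal scales a = 1.290, b = 0.7752.
sin(ω/2) = (a − b)/(a + b) = 0.5147/2.065 = 0.2492, so ω = 2 arcsin(0.2492) ≈ 28.9°.

28.9°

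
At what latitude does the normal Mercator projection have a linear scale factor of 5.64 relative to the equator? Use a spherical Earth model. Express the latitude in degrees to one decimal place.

79.8°

Mercator scale is k = sec φ = 1/cos φ.
1/cos φ = 5.64  ⇒  cos φ = 0.1773  ⇒  φ = arccos(0.1773) ≈ 79.8°.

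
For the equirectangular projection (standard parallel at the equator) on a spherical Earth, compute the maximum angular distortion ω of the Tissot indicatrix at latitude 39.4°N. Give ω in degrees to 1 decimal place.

In the plate carrée (x = Rλ, y = Rφ), meridians are true-scale (h = 1) and parallels are stretched by k = sec φ.
At 39.4°: h = 1.000, k = 1.294; principal scales a = 1.294, b = 1.000.
sin(ω/2) = (a − b)/(a + b) = 0.2941/2.294 = 0.1282, so ω = 2 arcsin(0.1282) ≈ 14.7°.

14.7°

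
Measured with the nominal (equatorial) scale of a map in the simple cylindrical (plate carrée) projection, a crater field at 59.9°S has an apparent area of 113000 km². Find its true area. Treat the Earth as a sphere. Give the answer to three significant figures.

56700 km²

In the plate carrée (x = Rλ, y = Rφ), meridians are true-scale (h = 1) and parallels are stretched by k = sec φ.
Areal scale = h·k = 1 × sec φ; at 59.9°, h = 1.000, k = 1.994, so h·k = 1.994.
True area = apparent / (areal scale) = 113000 / 1.994 ≈ 56700 km².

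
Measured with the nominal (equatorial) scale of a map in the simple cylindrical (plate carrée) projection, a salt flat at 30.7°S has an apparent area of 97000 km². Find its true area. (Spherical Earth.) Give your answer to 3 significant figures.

Plate carrée maps x = Rλ, y = Rφ. The meridian scale is h = 1 and the parallel scale is k = 1/cos φ = sec φ.
Areal scale = h·k = 1 × sec φ; at 30.7°, h = 1.000, k = 1.163, so h·k = 1.163.
True area = apparent / (areal scale) = 97000 / 1.163 ≈ 83400 km².

83400 km²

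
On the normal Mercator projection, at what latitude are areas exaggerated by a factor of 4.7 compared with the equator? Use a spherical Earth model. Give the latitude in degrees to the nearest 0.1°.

62.5°

Mercator areal scale is sec²φ.
sec²φ = 4.7  ⇒  cos²φ = 0.2128  ⇒  cos φ = 0.4613.
φ = arccos(0.4613) ≈ 62.5°.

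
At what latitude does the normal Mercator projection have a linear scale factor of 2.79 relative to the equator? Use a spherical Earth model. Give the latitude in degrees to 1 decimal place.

69.0°

Mercator scale is k = sec φ = 1/cos φ.
1/cos φ = 2.79  ⇒  cos φ = 0.3584  ⇒  φ = arccos(0.3584) ≈ 69.0°.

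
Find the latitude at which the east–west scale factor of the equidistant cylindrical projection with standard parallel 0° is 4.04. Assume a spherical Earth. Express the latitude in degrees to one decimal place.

Plate carrée: h = 1, k = sec φ along parallels.
sec φ = 4.04  ⇒  cos φ = 0.2475  ⇒  φ ≈ 75.7°.

75.7°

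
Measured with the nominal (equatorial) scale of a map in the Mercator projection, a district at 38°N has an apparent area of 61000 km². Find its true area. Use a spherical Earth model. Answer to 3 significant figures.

37900 km²

The Mercator projection is conformal; its linear scale factor is the same in every direction and equals sec φ = 1/cos φ.
Areal scale = k² = sec²φ = 1/cos²(38°) = 1/0.7880² = 1.610.
True area = apparent / (areal scale) = 61000 / 1.610 ≈ 37900 km².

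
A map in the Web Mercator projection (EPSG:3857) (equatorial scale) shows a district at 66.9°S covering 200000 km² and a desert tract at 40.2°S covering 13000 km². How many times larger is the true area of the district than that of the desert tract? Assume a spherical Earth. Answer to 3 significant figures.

Since Mercator area scale is 1/cos²φ, the true area equals the apparent area multiplied by cos²φ.
True area of district: 200000 × cos²(66.9°) = 200000 × 0.1539 = 30790 km².
True area of desert tract: 13000 × cos²(40.2°) = 13000 × 0.5834 = 7584 km².
Ratio = 30790 / 7584 ≈ 4.06.

4.06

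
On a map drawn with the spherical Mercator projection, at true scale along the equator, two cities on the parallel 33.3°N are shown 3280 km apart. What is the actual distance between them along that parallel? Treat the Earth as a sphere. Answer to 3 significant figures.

The Mercator projection is conformal; its linear scale factor is the same in every direction and equals sec φ = 1/cos φ.
Along the parallel at 33.3°, map distances are exaggerated by k = sec 33.3° = 1.196.
True distance = 3280 / 1.196 = 3280 × cos 33.3° ≈ 2740 km.

2740 km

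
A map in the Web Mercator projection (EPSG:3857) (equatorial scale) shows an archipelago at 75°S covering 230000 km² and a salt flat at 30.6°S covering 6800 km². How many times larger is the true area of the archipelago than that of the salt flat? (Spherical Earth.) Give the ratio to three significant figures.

Since Mercator area scale is 1/cos²φ, the true area equals the apparent area multiplied by cos²φ.
True area of archipelago: 230000 × cos²(75°) = 230000 × 0.06699 = 15410 km².
True area of salt flat: 6800 × cos²(30.6°) = 6800 × 0.7409 = 5038 km².
Ratio = 15410 / 5038 ≈ 3.06.

3.06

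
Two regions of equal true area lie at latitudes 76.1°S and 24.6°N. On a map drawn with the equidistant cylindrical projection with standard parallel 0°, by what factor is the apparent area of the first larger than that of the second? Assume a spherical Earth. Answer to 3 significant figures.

3.78

In the plate carrée (x = Rλ, y = Rφ), meridians are true-scale (h = 1) and parallels are stretched by k = sec φ.
Areal scale at 76.1°: h·k = 1.000 × 4.163 = 4.163.
Areal scale at 24.6°: h·k = 1.000 × 1.100 = 1.100.
Ratio = 4.163/1.100 ≈ 3.78.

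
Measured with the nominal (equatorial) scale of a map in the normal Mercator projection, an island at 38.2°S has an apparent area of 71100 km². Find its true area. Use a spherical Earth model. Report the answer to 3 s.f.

43900 km²

Mercator is conformal, so the point scale is isotropic: h = k = sec φ = 1/cos φ.
Areal scale = k² = sec²φ = 1/cos²(38.2°) = 1/0.7859² = 1.619.
True area = apparent / (areal scale) = 71100 / 1.619 ≈ 43900 km².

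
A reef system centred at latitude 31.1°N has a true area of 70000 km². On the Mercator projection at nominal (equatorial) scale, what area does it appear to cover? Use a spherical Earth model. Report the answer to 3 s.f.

95500 km²

For Mercator, h = k = sec φ (a conformal cylindrical projection has a single point scale, 1/cos φ).
Areal scale = k² = sec²φ = 1/cos²(31.1°) = 1/0.8563² = 1.364.
Apparent area = 70000 × 1.364 ≈ 95500 km².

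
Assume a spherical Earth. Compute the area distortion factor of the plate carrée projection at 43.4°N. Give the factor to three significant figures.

In the plate carrée (x = Rλ, y = Rφ), meridians are true-scale (h = 1) and parallels are stretched by k = sec φ.
Areal scale = h·k = 1 × sec φ; at 43.4°, h = 1.000, k = 1.376, so h·k = 1.376.

1.38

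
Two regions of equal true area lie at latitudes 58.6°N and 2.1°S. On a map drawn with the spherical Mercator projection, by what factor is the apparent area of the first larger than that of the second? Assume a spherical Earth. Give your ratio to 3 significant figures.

Mercator areal scale is sec²φ.
At 58.6°: sec²(58.6°) = 1/0.5210² = 3.684.
At 2.1°: sec²(2.1°) = 1/0.9993² = 1.001.
Ratio = 3.684/1.001 = cos²(2.1°)/cos²(58.6°) ≈ 3.68.

3.68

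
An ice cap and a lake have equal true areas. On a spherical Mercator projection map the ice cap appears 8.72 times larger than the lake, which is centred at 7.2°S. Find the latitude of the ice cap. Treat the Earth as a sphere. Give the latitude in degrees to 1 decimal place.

On Mercator, (apparent₁)/(apparent₂) = sec²φ₁ / sec²φ₂ when true areas are equal.
cos²φ₂ / cos²φ₁ = 8.72  ⇒  cos φ₁ = cos 7.2° / √8.72 = 0.9921/2.953 = 0.3360.
φ₁ = arccos(0.3360) ≈ 70.4°.

70.4°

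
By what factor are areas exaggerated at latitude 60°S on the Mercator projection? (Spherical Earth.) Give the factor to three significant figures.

Mercator is conformal, so the point scale is isotropic: h = k = sec φ = 1/cos φ.
Areal scale = k² = sec²φ = 1/cos²(60°) = 1/0.5000² = 4.000.

4.00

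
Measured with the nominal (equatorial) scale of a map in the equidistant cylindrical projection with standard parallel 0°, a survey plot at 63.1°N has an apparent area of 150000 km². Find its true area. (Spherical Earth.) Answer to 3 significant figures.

67900 km²

For the equirectangular projection with φ₀ = 0 (plate carrée), h = 1 along meridians and k = sec φ along parallels.
Areal scale = h·k = 1 × sec φ; at 63.1°, h = 1.000, k = 2.210, so h·k = 2.210.
True area = apparent / (areal scale) = 150000 / 2.210 ≈ 67900 km².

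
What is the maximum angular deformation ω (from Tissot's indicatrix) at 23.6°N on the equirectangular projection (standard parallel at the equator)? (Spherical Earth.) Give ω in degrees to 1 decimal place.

5.0°

In the plate carrée (x = Rλ, y = Rφ), meridians are true-scale (h = 1) and parallels are stretched by k = sec φ.
At 23.6°: h = 1.000, k = 1.091; principal scales a = 1.091, b = 1.000.
sin(ω/2) = (a − b)/(a + b) = 0.09127/2.091 = 0.04364, so ω = 2 arcsin(0.04364) ≈ 5.0°.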